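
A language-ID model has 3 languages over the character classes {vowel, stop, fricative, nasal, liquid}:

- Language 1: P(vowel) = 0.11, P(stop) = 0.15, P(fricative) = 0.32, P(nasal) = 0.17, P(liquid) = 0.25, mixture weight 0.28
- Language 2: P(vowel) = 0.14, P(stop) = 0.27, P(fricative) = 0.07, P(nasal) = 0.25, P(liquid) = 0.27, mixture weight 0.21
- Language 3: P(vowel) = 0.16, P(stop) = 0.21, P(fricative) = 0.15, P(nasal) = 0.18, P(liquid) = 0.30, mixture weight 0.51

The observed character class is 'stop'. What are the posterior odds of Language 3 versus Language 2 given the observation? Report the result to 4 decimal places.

1.8889

The posterior odds equal the prior odds times the likelihood ratio: (π_i/π_j)·(f_i(x)/f_j(x)).
Component likelihoods at x = 'stop':
  f_1 = 0.15
  f_2 = 0.27
  f_3 = 0.21
Posterior odds = (π_3·f_3) / (π_2·f_2) = (0.51·0.21) / (0.21·0.27) = 0.1071 / 0.0567 ≈ 1.8889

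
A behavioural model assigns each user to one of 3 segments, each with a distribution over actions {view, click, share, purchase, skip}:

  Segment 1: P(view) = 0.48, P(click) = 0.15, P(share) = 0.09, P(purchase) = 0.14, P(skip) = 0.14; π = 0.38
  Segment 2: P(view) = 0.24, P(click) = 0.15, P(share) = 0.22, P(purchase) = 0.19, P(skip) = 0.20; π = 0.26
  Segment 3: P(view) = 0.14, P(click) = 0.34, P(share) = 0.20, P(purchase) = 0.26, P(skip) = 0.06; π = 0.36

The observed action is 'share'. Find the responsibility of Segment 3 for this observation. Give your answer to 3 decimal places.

P(component k | x) = π_k·f_k(x) / marginal(x), where marginal(x) = Σ_j π_j·f_j(x).
Component likelihoods at x = 'share':
  L_1 = 0.09
  L_2 = 0.22
  L_3 = 0.2
Multiply by the mixture weights:
  π_1·L_1 = 0.38 × 0.09 = 0.0342
  π_2·L_2 = 0.26 × 0.22 = 0.0572
  π_3·L_3 = 0.36 × 0.2 = 0.072
Sum: 0.0342 + 0.0572 + 0.072 = 0.1634
P(Segment 3 | 'share') ≈ 0.441

0.441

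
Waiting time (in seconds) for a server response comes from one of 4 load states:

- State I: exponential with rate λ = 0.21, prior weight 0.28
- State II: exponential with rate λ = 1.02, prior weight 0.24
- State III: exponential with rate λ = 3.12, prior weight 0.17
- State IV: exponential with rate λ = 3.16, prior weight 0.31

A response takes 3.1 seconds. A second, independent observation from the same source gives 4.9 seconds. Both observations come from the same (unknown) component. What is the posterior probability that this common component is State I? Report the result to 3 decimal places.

By Bayes' theorem, P(k | x) = w_k f_k(x) / Σ_j w_j f_j(x).
Since both observations come from the same component, the likelihood for component k is f_k(x₁)·f_k(x₂).
  f_I = [0.21·e^(−0.21·3.1) = 0.21·e^(−0.6510) = 0.10952] × [0.0750465] = 0.00821909
  f_II = [1.02·e^(−1.02·3.1) = 1.02·e^(−3.1620) = 0.0431878] × [0.00688647] = 0.000297411
  f_III = [3.12·e^(−3.12·3.1) = 3.12·e^(−9.6720) = 0.000196634] × [7.15584e-07] = 1.40708e-10
  f_IV = [3.16·e^(−3.16·3.1) = 3.16·e^(−9.7960) = 0.000175929] × [5.9576e-07] = 1.04812e-10
Prior × likelihood for each component:
  w_I·f_I = 0.28 × 0.00821909 = 0.00230135
  w_II·f_II = 0.24 × 0.000297411 = 7.13787e-05
  w_III·f_III = 0.17 × 1.40708e-10 = 2.39204e-11
  w_IV·f_IV = 0.31 × 1.04812e-10 = 3.24916e-11
Evidence: 0.00230135 + 7.13787e-05 + 2.39204e-11 + 3.24916e-11 = 0.00237272
P(State I | data) ≈ 0.970

0.970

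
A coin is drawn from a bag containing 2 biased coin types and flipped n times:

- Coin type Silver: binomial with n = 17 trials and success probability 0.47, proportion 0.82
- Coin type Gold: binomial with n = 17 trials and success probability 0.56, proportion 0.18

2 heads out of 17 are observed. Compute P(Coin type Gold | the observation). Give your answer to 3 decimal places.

Apply Bayes' rule: the posterior for each component is proportional to its prior times its likelihood at x.
Binomial probabilities:
  p_Silver = 0.00219722
  p_Gold = 0.000191296
Weight by the priors:
  π_Silver·p_Silver = 0.82 × 0.00219722 = 0.00180172
  π_Gold·p_Gold = 0.18 × 0.000191296 = 3.44332e-05
Sum: 0.00180172 + 3.44332e-05 = 0.00183615
So the posterior for Coin type Gold is 3.44332e-05 / 0.00183615 ≈ 0.019.

0.019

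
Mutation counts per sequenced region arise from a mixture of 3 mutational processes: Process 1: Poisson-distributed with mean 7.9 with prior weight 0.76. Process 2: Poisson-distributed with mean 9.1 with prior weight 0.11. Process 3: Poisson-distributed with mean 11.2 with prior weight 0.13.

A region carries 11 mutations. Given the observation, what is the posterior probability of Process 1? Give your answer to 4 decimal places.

0.6667

P(component k | x) = π_k·f_k(x) / marginal(x), where marginal(x) = Σ_j π_j·f_j(x).
Component likelihoods at x = 11 mutations:
  p_1 = e^(−7.9)·7.9^11/11! = 0.069473
  p_2 = e^(−9.1)·9.1^11/11! = 0.0991334
  p_3 = e^(−11.2)·11.2^11/11! = 0.119164
Unnormalised posteriors:
  π_1·p_1 = 0.76 × 0.069473 = 0.0527995
  π_2·p_2 = 0.11 × 0.0991334 = 0.0109047
  π_3·p_3 = 0.13 × 0.119164 = 0.0154913
Normaliser: 0.0527995 + 0.0109047 + 0.0154913 = 0.0791954
So the posterior for Process 1 is 0.0527995 / 0.0791954 ≈ 0.6667.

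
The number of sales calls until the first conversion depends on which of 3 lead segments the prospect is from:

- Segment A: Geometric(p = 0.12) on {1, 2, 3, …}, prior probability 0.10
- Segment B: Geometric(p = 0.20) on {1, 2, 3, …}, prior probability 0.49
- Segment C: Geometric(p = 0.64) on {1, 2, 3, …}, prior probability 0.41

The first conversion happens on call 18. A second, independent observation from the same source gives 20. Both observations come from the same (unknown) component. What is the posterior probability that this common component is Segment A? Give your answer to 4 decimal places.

0.6943

Apply Bayes' rule: the posterior for each component is proportional to its prior times its likelihood at x.
Since both observations come from the same component, the likelihood for component k is f_k(x₁)·f_k(x₂).
  p_A = [0.12·(1−0.12)^17 = 0.12·0.113817 = 0.013658] × [0.0105767] = 0.000144457
  p_B = [0.20·(1−0.20)^17 = 0.20·0.022518 = 0.0045036] × [0.0028823] = 1.29807e-05
  p_C = [0.64·(1−0.64)^17 = 0.64·2.86512e-08 = 1.83368e-08] × [2.37644e-09] = 4.35763e-17
Unnormalised posteriors:
  π_A·p_A = 0.10 × 0.000144457 = 1.44457e-05
  π_B·p_B = 0.49 × 1.29807e-05 = 6.36056e-06
  π_C·p_C = 0.41 × 4.35763e-17 = 1.78663e-17
Evidence: 1.44457e-05 + 6.36056e-06 + 1.78663e-17 = 2.08063e-05
P(Segment A | data) = 1.44457e-05 / 2.08063e-05 ≈ 0.6943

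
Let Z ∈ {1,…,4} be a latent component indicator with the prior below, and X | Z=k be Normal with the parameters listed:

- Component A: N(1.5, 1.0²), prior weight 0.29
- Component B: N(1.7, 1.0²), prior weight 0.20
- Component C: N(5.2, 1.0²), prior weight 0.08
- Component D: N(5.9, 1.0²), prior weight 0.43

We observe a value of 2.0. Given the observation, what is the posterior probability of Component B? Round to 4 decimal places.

By Bayes' theorem, P(k | x) = π_k f_k(x) / Σ_j π_j f_j(x).
Normal densities:
  f_A = 0.352065
  f_B = 0.381388
  f_C = 0.00238409
  f_D = 0.000198655
Multiply by the mixture weights:
  π_A·f_A = 0.29 × 0.352065 = 0.102099
  π_B·f_B = 0.20 × 0.381388 = 0.0762776
  π_C·f_C = 0.08 × 0.00238409 = 0.000190727
  π_D·f_D = 0.43 × 0.000198655 = 8.54219e-05
Normaliser: 0.102099 + 0.0762776 + 0.000190727 + 8.54219e-05 = 0.178653
P(Component B | 2.0) ≈ 0.4270

0.4270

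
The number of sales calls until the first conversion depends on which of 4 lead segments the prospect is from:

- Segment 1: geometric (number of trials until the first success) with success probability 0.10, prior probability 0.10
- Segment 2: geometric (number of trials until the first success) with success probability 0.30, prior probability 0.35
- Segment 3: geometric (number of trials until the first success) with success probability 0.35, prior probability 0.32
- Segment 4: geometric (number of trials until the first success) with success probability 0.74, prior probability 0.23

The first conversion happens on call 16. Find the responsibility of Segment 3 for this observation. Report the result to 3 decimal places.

P(component k | x) = π_k·f_k(x) / marginal(x), where marginal(x) = Σ_j π_j·f_j(x).
Evaluate each component's likelihood at the observed value:
  f_1 = 0.0205891
  f_2 = 0.00142427
  f_3 = 0.000546724
  f_4 = 1.24117e-09
Weight by the priors:
  π_1·f_1 = 0.10 × 0.0205891 = 0.00205891
  π_2·f_2 = 0.35 × 0.00142427 = 0.000498494
  π_3·f_3 = 0.32 × 0.000546724 = 0.000174952
  π_4·f_4 = 0.23 × 1.24117e-09 = 2.8547e-10
Denominator: 0.00205891 + 0.000498494 + 0.000174952 + 2.8547e-10 = 0.00273236
Responsibility of Segment 3: 0.000174952 / 0.00273236 ≈ 0.064

0.064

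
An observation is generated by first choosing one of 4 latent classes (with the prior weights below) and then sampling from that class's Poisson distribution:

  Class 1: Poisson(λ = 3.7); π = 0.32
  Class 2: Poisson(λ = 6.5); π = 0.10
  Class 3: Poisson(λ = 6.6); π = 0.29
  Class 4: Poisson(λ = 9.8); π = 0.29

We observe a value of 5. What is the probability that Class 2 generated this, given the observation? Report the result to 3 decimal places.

0.128

Posterior ∝ prior × likelihood, so P(k | x) ∝ π_k f_k(x); normalise over all components.
Poisson probabilities:
  f_1 = e^(−3.7)·3.7^5/5! = 0.142869
  f_2 = e^(−6.5)·6.5^5/5! = 0.145369
  f_3 = e^(−6.6)·6.6^5/5! = 0.141969
  f_4 = e^(−9.8)·9.8^5/5! = 0.0417699
Prior × likelihood for each component:
  π_1·f_1 = 0.32 × 0.142869 = 0.0457181
  π_2·f_2 = 0.10 × 0.145369 = 0.0145369
  π_3·f_3 = 0.29 × 0.141969 = 0.0411711
  π_4·f_4 = 0.29 × 0.0417699 = 0.0121133
Evidence: 0.0457181 + 0.0145369 + 0.0411711 + 0.0121133 = 0.113539
P(Class 2 | the observation) ≈ 0.128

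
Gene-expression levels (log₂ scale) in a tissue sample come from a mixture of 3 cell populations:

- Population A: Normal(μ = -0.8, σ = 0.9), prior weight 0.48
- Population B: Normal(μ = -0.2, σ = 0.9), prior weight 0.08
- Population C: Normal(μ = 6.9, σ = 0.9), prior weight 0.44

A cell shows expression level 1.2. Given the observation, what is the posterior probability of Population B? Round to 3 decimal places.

Apply Bayes' rule: the posterior for each component is proportional to its prior times its likelihood at x.
Component likelihoods at x = 1.2:
  f_A = (1/(0.9·√(2π)))·exp(−(1.2−-0.8)²/(2·0.9²)) = 0.443269·exp(-2.46914) = 0.0375263
  f_B = (1/(0.9·√(2π)))·exp(−(1.2−-0.2)²/(2·0.9²)) = 0.443269·exp(-1.20988) = 0.132198
  f_C = (1/(0.9·√(2π)))·exp(−(1.2−6.9)²/(2·0.9²)) = 0.443269·exp(-20.05556) = 8.64272e-10
Weight by the priors:
  P(Z=A)·f_A = 0.48 × 0.0375263 = 0.0180126
  P(Z=B)·f_B = 0.08 × 0.132198 = 0.0105758
  P(Z=C)·f_C = 0.44 × 8.64272e-10 = 3.8028e-10
Normaliser: 0.0180126 + 0.0105758 + 3.8028e-10 = 0.0285885
P(Population B | x) ≈ 0.370

0.370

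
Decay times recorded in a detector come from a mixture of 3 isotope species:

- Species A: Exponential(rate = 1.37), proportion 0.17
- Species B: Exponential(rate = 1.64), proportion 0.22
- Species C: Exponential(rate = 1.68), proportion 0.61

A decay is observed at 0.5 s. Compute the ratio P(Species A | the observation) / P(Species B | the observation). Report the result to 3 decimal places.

Only the two components matter; the odds are (P(Z=i) f_i(x)) / (P(Z=j) f_j(x)).
Exponential densities:
  f_A = 1.37·e^(−1.37·0.5) = 1.37·e^(−0.6850) = 0.690604
  f_B = 1.64·e^(−1.64·0.5) = 1.64·e^(−0.8200) = 0.722308
  f_C = 1.68·e^(−1.68·0.5) = 1.68·e^(−0.8400) = 0.725274
0.117403 / 0.158908 ≈ 0.739

0.739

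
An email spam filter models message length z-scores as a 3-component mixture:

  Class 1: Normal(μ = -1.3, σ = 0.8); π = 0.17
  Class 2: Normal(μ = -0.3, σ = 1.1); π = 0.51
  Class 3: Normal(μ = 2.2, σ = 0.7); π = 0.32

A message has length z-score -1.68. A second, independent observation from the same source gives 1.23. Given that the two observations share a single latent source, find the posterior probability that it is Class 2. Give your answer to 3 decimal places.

P(component k | x) = w_k·f_k(x) / marginal(x), where marginal(x) = Σ_j w_j·f_j(x).
Since both observations come from the same component, the likelihood for component k is f_k(x₁)·f_k(x₂).
  f_1 = [0.445478] × [0.0033577] = 0.00149578
  f_2 = [0.165102] × [0.137854] = 0.0227599
  f_3 = [1.21434e-07] × [0.218195] = 2.64963e-08
Multiply by the mixture weights:
  w_1·f_1 = 0.17 × 0.00149578 = 0.000254283
  w_2·f_2 = 0.51 × 0.0227599 = 0.0116076
  w_3·f_3 = 0.32 × 2.64963e-08 = 8.47881e-09
Evidence: 0.000254283 + 0.0116076 + 8.47881e-09 = 0.0118619
P(Class 2 | x) ≈ 0.979

0.979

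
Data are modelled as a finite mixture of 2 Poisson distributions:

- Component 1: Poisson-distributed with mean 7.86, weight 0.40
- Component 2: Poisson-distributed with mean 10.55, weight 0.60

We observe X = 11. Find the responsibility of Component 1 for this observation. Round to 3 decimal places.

0.278

Posterior ∝ prior × likelihood, so P(k | x) ∝ w_k f_k(x); normalise over all components.
Poisson probabilities:
  L_1 = e^(−7.86)·7.86^11/11! = 0.0683813
  L_2 = e^(−10.55)·10.55^11/11! = 0.118254
Weight by the priors:
  w_1·L_1 = 0.40 × 0.0683813 = 0.0273525
  w_2·L_2 = 0.60 × 0.118254 = 0.0709522
Marginal: 0.0273525 + 0.0709522 = 0.0983047
P(Component 1 | the observation) ≈ 0.278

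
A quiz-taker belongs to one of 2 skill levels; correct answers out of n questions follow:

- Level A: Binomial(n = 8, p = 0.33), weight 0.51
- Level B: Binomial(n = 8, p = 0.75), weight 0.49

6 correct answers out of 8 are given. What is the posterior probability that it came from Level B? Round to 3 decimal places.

0.949

The responsibility of component k is P(Z=k) f_k(x) divided by Σ_j P(Z=j) f_j(x).
Evaluate each component's likelihood at the observed value:
  L_A = 0.0162327
  L_B = 0.311462
Unnormalised posteriors:
  P(Z=A)·L_A = 0.51 × 0.0162327 = 0.00827869
  P(Z=B)·L_B = 0.49 × 0.311462 = 0.152617
Evidence: 0.00827869 + 0.152617 = 0.160895
So the posterior for Level B is 0.152617 / 0.160895 ≈ 0.949.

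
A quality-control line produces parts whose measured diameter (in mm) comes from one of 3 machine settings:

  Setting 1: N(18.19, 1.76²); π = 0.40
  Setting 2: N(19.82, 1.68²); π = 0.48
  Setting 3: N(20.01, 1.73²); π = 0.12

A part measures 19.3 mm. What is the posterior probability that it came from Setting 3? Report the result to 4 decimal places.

0.1221

By Bayes' theorem, P(k | x) = w_k f_k(x) / Σ_j w_j f_j(x).
Component likelihoods at x = 19.3 mm:
  p_1 = 0.185791
  p_2 = 0.226359
  p_3 = 0.211977
Multiply by the mixture weights:
  w_1·p_1 = 0.40 × 0.185791 = 0.0743165
  w_2·p_2 = 0.48 × 0.226359 = 0.108652
  w_3·p_3 = 0.12 × 0.211977 = 0.0254373
Evidence: 0.0743165 + 0.108652 + 0.0254373 = 0.208406
P(Setting 3 | the observation) ≈ 0.1221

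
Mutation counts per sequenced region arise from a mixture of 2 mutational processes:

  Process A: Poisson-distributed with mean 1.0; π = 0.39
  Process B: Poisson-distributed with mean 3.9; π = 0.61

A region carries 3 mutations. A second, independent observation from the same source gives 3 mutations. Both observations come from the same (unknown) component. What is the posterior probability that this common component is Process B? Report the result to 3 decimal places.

0.943

Posterior ∝ prior × likelihood, so P(k | x) ∝ P(Z=k) f_k(x); normalise over all components.
Since both observations come from the same component, the likelihood for component k is f_k(x₁)·f_k(x₂).
  p_A = [e^(−1.0)·1.0^3/3! = 0.0613132] × [0.0613132] = 0.00375931
  p_B = [e^(−3.9)·3.9^3/3! = 0.200122] × [0.200122] = 0.0400487
Multiply by the mixture weights:
  P(Z=A)·p_A = 0.39 × 0.00375931 = 0.00146613
  P(Z=B)·p_B = 0.61 × 0.0400487 = 0.0244297
Denominator: 0.00146613 + 0.0244297 = 0.0258958
So the posterior for Process B is 0.0244297 / 0.0258958 ≈ 0.943.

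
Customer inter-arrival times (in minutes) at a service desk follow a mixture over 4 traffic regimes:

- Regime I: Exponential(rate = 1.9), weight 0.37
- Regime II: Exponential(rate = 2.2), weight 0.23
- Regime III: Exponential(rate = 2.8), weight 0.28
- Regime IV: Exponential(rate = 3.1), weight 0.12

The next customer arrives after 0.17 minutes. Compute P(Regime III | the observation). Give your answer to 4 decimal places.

The responsibility of component k is P(Z=k) f_k(x) divided by Σ_j P(Z=j) f_j(x).
Component likelihoods at x = 0.17 minutes:
  f_I = 1.37555
  f_II = 1.51355
  f_III = 1.73954
  f_IV = 1.83016
Unnormalised posteriors:
  P(Z=I)·f_I = 0.37 × 1.37555 = 0.508954
  P(Z=II)·f_II = 0.23 × 1.51355 = 0.348116
  P(Z=III)·f_III = 0.28 × 1.73954 = 0.487071
  P(Z=IV)·f_IV = 0.12 × 1.83016 = 0.219619
Normaliser: 0.508954 + 0.348116 + 0.487071 + 0.219619 = 1.56376
Responsibility of Regime III: 0.487071 / 1.56376 ≈ 0.3115

0.3115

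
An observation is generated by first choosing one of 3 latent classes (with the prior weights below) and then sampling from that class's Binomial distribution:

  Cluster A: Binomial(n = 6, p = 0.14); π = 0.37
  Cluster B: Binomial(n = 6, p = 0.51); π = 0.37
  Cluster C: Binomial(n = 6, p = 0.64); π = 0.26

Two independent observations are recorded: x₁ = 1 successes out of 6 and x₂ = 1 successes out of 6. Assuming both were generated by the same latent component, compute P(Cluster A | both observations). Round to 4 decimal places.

0.9521

Apply Bayes' rule: the posterior for each component is proportional to its prior times its likelihood at x.
Since both observations come from the same component, the likelihood for component k is f_k(x₁)·f_k(x₂).
  L_A = [0.395159] × [0.395159] = 0.15615
  L_B = [0.0864374] × [0.0864374] = 0.00747143
  L_C = [0.023219] × [0.023219] = 0.000539122
Prior × likelihood for each component:
  π_A·L_A = 0.37 × 0.15615 = 0.0577756
  π_B·L_B = 0.37 × 0.00747143 = 0.00276443
  π_C·L_C = 0.26 × 0.000539122 = 0.000140172
Marginal: 0.0577756 + 0.00276443 + 0.000140172 = 0.0606802
So the posterior for Cluster A is 0.0577756 / 0.0606802 ≈ 0.9521.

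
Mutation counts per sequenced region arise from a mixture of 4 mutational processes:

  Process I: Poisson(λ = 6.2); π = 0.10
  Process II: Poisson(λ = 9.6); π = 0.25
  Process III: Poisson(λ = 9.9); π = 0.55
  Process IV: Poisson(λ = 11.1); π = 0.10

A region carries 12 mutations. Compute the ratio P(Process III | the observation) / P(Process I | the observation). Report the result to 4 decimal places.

37.3590

Since P(k|x) ∝ π_k f_k(x), the posterior odds are π_i f_i(x) / (π_j f_j(x)).
Poisson probabilities:
  f_I = e^(−6.2)·6.2^12/12! = 0.013669
  f_II = e^(−9.6)·9.6^12/12! = 0.0866345
  f_III = e^(−9.9)·9.9^12/12! = 0.0928475
  f_IV = e^(−11.1)·11.1^12/12! = 0.110375
0.0510661 / 0.0013669 ≈ 37.3590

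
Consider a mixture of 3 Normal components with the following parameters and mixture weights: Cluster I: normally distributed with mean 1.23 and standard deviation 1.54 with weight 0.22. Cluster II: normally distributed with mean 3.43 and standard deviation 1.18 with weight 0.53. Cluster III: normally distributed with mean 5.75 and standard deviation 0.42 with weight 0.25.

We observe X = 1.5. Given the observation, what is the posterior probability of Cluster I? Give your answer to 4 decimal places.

Posterior ∝ prior × likelihood, so P(k | x) ∝ π_k f_k(x); normalise over all components.
Component likelihoods at x = 1.5:
  L_I = 0.255102
  L_II = 0.0887408
  L_III = 5.53149e-23
Weight by the priors:
  π_I·L_I = 0.22 × 0.255102 = 0.0561225
  π_II·L_II = 0.53 × 0.0887408 = 0.0470326
  π_III·L_III = 0.25 × 5.53149e-23 = 1.38287e-23
Marginal: 0.0561225 + 0.0470326 + 1.38287e-23 = 0.103155
P(Cluster I | data) ≈ 0.5441

0.5441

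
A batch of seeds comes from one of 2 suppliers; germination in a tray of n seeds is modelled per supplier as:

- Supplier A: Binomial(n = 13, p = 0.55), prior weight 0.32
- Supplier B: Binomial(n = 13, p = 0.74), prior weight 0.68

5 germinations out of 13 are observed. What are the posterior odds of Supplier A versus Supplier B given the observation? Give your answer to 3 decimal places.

8.594

The posterior odds equal the prior odds times the likelihood ratio: (π_i/π_j)·(f_i(x)/f_j(x)).
Binomial probabilities:
  L_A = 0.108916
  L_B = 0.00596381
0.0348532 / 0.00405539 ≈ 8.594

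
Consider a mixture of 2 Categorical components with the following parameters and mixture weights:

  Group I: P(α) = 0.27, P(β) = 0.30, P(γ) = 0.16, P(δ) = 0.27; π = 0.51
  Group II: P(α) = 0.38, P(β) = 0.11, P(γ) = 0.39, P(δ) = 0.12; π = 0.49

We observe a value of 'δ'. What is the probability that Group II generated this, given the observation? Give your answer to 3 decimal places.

Posterior ∝ prior × likelihood, so P(k | x) ∝ π_k f_k(x); normalise over all components.
Evaluate each component's likelihood at the observed value:
  p_I = 0.27
  p_II = 0.12
Unnormalised posteriors:
  π_I·p_I = 0.51 × 0.27 = 0.1377
  π_II·p_II = 0.49 × 0.12 = 0.0588
Normaliser: 0.1377 + 0.0588 = 0.1965
P(Group II | 'δ') = 0.0588 / 0.1965 ≈ 0.299

0.299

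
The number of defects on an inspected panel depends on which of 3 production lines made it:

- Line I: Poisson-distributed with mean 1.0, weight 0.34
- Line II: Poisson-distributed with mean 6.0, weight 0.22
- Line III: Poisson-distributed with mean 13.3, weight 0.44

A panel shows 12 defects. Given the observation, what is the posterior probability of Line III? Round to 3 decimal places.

0.950

Apply Bayes' rule: the posterior for each component is proportional to its prior times its likelihood at x.
Poisson probabilities:
  L_I = e^(−1.0)·1.0^12/12! = 7.68013e-10
  L_II = e^(−6.0)·6.0^12/12! = 0.0112645
  L_III = e^(−13.3)·13.3^12/12! = 0.107094
Weight by the priors:
  π_I·L_I = 0.34 × 7.68013e-10 = 2.61124e-10
  π_II·L_II = 0.22 × 0.0112645 = 0.00247819
  π_III·L_III = 0.44 × 0.107094 = 0.0471215
Denominator: 2.61124e-10 + 0.00247819 + 0.0471215 = 0.0495997
P(Line III | data) = 0.0471215 / 0.0495997 ≈ 0.950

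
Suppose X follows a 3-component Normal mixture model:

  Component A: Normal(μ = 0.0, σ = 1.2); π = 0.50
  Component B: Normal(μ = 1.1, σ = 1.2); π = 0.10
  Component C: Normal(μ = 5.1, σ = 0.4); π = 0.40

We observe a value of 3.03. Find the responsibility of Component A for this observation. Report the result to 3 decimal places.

0.429

The responsibility of component k is P(Z=k) f_k(x) divided by Σ_j P(Z=j) f_j(x).
Evaluate each component's likelihood at the observed value:
  p_A = (1/(1.2·√(2π)))·exp(−(3.03−0.0)²/(2·1.2²)) = 0.332452·exp(-3.18781) = 0.0137176
  p_B = (1/(1.2·√(2π)))·exp(−(3.03−1.1)²/(2·1.2²)) = 0.332452·exp(-1.29337) = 0.0912066
  p_C = (1/(0.4·√(2π)))·exp(−(3.03−5.1)²/(2·0.4²)) = 0.997356·exp(-13.39031) = 1.52585e-06
Unnormalised posteriors:
  P(Z=A)·p_A = 0.50 × 0.0137176 = 0.00685882
  P(Z=B)·p_B = 0.10 × 0.0912066 = 0.00912066
  P(Z=C)·p_C = 0.40 × 1.52585e-06 = 6.10339e-07
Evidence: 0.00685882 + 0.00912066 + 6.10339e-07 = 0.0159801
P(Component A | the observation) ≈ 0.429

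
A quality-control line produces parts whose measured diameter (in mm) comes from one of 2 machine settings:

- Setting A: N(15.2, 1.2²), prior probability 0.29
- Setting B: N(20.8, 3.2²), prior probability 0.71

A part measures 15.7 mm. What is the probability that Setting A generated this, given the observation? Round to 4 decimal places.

P(component k | x) = w_k·f_k(x) / marginal(x), where marginal(x) = Σ_j w_j·f_j(x).
Normal densities:
  f_A = (1/(1.2·√(2π)))·exp(−(15.7−15.2)²/(2·1.2²)) = 0.332452·exp(-0.08681) = 0.30481
  f_B = (1/(3.2·√(2π)))·exp(−(15.7−20.8)²/(2·3.2²)) = 0.124669·exp(-1.27002) = 0.0350104
Prior × likelihood for each component:
  w_A·f_A = 0.29 × 0.30481 = 0.088395
  w_B·f_B = 0.71 × 0.0350104 = 0.0248574
Marginal: 0.088395 + 0.0248574 = 0.113252
So the posterior for Setting A is 0.088395 / 0.113252 ≈ 0.7805.

0.7805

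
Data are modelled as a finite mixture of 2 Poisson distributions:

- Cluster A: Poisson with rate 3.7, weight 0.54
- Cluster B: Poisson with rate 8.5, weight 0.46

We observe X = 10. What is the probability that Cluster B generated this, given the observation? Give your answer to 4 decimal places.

0.9663

The responsibility of component k is P(Z=k) f_k(x) divided by Σ_j P(Z=j) f_j(x).
Evaluate each component's likelihood at the observed value:
  p_A = 0.00327616
  p_B = 0.110388
Weight by the priors:
  P(Z=A)·p_A = 0.54 × 0.00327616 = 0.00176912
  P(Z=B)·p_B = 0.46 × 0.110388 = 0.0507786
Sum: 0.00176912 + 0.0507786 = 0.0525478
P(Cluster B | data) = 0.0507786 / 0.0525478 ≈ 0.9663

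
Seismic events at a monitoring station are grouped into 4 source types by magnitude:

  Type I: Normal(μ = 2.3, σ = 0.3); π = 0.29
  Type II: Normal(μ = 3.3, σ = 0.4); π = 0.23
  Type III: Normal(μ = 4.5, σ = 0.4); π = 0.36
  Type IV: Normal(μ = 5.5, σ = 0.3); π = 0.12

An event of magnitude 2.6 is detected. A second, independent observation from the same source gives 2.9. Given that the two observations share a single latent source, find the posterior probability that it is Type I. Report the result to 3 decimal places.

The responsibility of component k is π_k f_k(x) divided by Σ_j π_j f_j(x).
Since both observations come from the same component, the likelihood for component k is f_k(x₁)·f_k(x₂).
  f_I = [0.806569] × [0.17997] = 0.145158
  f_II = [0.215693] × [0.604927] = 0.130479
  f_III = [1.25738e-05] × [0.000334576] = 4.20688e-09
  f_IV = [6.8012e-21] × [6.51056e-17] = 4.42796e-37
Unnormalised posteriors:
  π_I·f_I = 0.29 × 0.145158 = 0.0420959
  π_II·f_II = 0.23 × 0.130479 = 0.0300101
  π_III·f_III = 0.36 × 4.20688e-09 = 1.51448e-09
  π_IV·f_IV = 0.12 × 4.42796e-37 = 5.31355e-38
Normaliser: 0.0420959 + 0.0300101 + 1.51448e-09 + 5.31355e-38 = 0.072106
P(Type I | x) = 0.0420959 / 0.072106 ≈ 0.584

0.584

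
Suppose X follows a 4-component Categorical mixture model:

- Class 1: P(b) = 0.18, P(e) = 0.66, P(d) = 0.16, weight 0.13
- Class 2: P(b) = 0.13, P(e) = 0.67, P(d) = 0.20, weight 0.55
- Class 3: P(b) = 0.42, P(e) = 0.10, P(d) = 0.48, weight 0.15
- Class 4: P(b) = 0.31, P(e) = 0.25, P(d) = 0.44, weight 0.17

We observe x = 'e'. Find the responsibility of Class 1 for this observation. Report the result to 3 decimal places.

0.168

P(component k | x) = π_k·f_k(x) / marginal(x), where marginal(x) = Σ_j π_j·f_j(x).
Component likelihoods at x = 'e':
  L_1 = 0.66
  L_2 = 0.67
  L_3 = 0.1
  L_4 = 0.25
Prior × likelihood for each component:
  π_1·L_1 = 0.13 × 0.66 = 0.0858
  π_2·L_2 = 0.55 × 0.67 = 0.3685
  π_3·L_3 = 0.15 × 0.1 = 0.015
  π_4·L_4 = 0.17 × 0.25 = 0.0425
Evidence: 0.0858 + 0.3685 + 0.015 + 0.0425 = 0.5118
So the posterior for Class 1 is 0.0858 / 0.5118 ≈ 0.168.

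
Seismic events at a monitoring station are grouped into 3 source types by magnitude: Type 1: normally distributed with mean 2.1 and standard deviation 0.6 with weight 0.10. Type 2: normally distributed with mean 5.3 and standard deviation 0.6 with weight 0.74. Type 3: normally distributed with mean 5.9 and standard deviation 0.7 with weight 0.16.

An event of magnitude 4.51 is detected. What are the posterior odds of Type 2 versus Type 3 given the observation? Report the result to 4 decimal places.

Only the two components matter; the odds are (π_i f_i(x)) / (π_j f_j(x)).
Normal densities:
  f_1 = (1/(0.6·√(2π)))·exp(−(4.51−2.1)²/(2·0.6²)) = 0.664904·exp(-8.06681) = 0.000208636
  f_2 = (1/(0.6·√(2π)))·exp(−(4.51−5.3)²/(2·0.6²)) = 0.664904·exp(-0.86681) = 0.279454
  f_3 = (1/(0.7·√(2π)))·exp(−(4.51−5.9)²/(2·0.7²)) = 0.569918·exp(-1.97153) = 0.0793574
Odds = (0.74/0.16) × (0.279454/0.0793574) = 4.625 × 3.52146 ≈ 16.2868

16.2868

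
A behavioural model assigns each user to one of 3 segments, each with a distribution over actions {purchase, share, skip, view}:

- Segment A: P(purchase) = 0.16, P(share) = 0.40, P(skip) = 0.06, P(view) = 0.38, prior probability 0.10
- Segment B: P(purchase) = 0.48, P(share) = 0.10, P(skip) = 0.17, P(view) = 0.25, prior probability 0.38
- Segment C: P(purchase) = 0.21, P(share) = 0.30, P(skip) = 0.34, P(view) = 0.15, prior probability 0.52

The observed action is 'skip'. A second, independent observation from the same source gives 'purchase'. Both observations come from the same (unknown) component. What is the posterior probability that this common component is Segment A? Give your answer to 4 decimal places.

Apply Bayes' rule: the posterior for each component is proportional to its prior times its likelihood at x.
Since both observations come from the same component, the likelihood for component k is f_k(x₁)·f_k(x₂).
  L_A = [P(skip | comp) = 0.06] × [0.16] = 0.0096
  L_B = [P(skip | comp) = 0.17] × [0.48] = 0.0816
  L_C = [P(skip | comp) = 0.34] × [0.21] = 0.0714
Multiply by the mixture weights:
  P(Z=A)·L_A = 0.10 × 0.0096 = 0.00096
  P(Z=B)·L_B = 0.38 × 0.0816 = 0.031008
  P(Z=C)·L_C = 0.52 × 0.0714 = 0.037128
Denominator: 0.00096 + 0.031008 + 0.037128 = 0.069096
So the posterior for Segment A is 0.00096 / 0.069096 ≈ 0.0139.

0.0139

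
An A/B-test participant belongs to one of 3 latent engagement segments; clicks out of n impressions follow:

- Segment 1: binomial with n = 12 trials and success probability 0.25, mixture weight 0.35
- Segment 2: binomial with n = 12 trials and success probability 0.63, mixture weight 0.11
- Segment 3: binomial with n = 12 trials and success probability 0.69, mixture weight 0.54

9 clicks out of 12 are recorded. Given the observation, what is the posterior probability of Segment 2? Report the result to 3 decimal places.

Posterior ∝ prior × likelihood, so P(k | x) ∝ w_k f_k(x); normalise over all components.
Binomial probabilities:
  L_1 = 0.000354052
  L_2 = 0.174218
  L_3 = 0.232354
Weight by the priors:
  w_1·L_1 = 0.35 × 0.000354052 = 0.000123918
  w_2·L_2 = 0.11 × 0.174218 = 0.019164
  w_3·L_3 = 0.54 × 0.232354 = 0.125471
Evidence: 0.000123918 + 0.019164 + 0.125471 = 0.144759
Responsibility of Segment 2: 0.019164 / 0.144759 ≈ 0.132

0.132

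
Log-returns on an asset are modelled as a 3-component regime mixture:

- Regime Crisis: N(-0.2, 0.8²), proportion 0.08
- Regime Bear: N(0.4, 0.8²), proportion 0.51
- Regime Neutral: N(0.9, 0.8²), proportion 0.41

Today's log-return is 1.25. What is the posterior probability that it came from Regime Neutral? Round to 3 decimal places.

By Bayes' theorem, P(k | x) = π_k f_k(x) / Σ_j π_j f_j(x).
Component likelihoods at x = 1.25:
  p_Crisis = 0.0964845
  p_Bear = 0.283584
  p_Neutral = 0.453165
Weight by the priors:
  π_Crisis·p_Crisis = 0.08 × 0.0964845 = 0.00771876
  π_Bear·p_Bear = 0.51 × 0.283584 = 0.144628
  π_Neutral·p_Neutral = 0.41 × 0.453165 = 0.185798
Marginal: 0.00771876 + 0.144628 + 0.185798 = 0.338144
So the posterior for Regime Neutral is 0.185798 / 0.338144 ≈ 0.549.

0.549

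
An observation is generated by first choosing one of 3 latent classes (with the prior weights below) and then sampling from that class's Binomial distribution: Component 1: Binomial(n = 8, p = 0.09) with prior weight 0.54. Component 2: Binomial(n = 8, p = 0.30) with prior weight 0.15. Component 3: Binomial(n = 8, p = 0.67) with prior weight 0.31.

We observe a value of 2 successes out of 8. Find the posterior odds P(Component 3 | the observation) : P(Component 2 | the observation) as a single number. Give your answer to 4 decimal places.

0.1132

Since P(k|x) ∝ π_k f_k(x), the posterior odds are π_i f_i(x) / (π_j f_j(x)).
Evaluate each component's likelihood at the observed value:
  f_1 = C(8,2)·0.09^2·0.91^6 = 28·0.0081·0.567869 = 0.128793
  f_2 = C(8,2)·0.30^2·0.70^6 = 28·0.09·0.117649 = 0.296475
  f_3 = C(8,2)·0.67^2·0.33^6 = 28·0.4489·0.00129147 = 0.0162327
Odds = (0.31/0.15) × (0.0162327/0.296475) = 2.06667 × 0.0547523 ≈ 0.1132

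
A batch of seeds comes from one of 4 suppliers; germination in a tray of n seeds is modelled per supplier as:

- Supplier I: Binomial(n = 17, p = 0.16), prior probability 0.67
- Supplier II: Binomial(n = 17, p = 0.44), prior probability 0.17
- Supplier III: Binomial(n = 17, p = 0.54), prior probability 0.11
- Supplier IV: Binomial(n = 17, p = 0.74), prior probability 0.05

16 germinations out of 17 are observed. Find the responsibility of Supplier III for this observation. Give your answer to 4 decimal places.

Apply Bayes' rule: the posterior for each component is proportional to its prior times its likelihood at x.
Component likelihoods at x = 16 germinations out of 17:
  p_I = 2.6342e-12
  p_II = 1.8788e-05
  p_III = 0.000408796
  p_IV = 0.035738
Multiply by the mixture weights:
  π_I·p_I = 0.67 × 2.6342e-12 = 1.76491e-12
  π_II·p_II = 0.17 × 1.8788e-05 = 3.19395e-06
  π_III·p_III = 0.11 × 0.000408796 = 4.49676e-05
  π_IV·p_IV = 0.05 × 0.035738 = 0.0017869
Sum: 1.76491e-12 + 3.19395e-06 + 4.49676e-05 + 0.0017869 = 0.00183506
P(Supplier III | 16 germinations out of 17) ≈ 0.0245

0.0245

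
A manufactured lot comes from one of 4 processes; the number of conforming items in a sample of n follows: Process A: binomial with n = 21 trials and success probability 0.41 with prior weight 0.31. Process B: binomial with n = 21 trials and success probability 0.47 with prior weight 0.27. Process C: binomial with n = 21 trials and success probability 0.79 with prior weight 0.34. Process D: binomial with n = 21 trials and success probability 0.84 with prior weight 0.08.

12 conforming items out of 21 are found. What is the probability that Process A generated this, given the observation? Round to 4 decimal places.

Apply Bayes' rule: the posterior for each component is proportional to its prior times its likelihood at x.
Component likelihoods at x = 12 conforming items out of 21:
  f_A = 0.0574537
  f_B = 0.112694
  f_C = 0.0137957
  f_D = 0.00249273
Unnormalised posteriors:
  w_A·f_A = 0.31 × 0.0574537 = 0.0178107
  w_B·f_B = 0.27 × 0.112694 = 0.0304274
  w_C·f_C = 0.34 × 0.0137957 = 0.00469053
  w_D·f_D = 0.08 × 0.00249273 = 0.000199418
Evidence: 0.0178107 + 0.0304274 + 0.00469053 + 0.000199418 = 0.053128
So the posterior for Process A is 0.0178107 / 0.053128 ≈ 0.3352.

0.3352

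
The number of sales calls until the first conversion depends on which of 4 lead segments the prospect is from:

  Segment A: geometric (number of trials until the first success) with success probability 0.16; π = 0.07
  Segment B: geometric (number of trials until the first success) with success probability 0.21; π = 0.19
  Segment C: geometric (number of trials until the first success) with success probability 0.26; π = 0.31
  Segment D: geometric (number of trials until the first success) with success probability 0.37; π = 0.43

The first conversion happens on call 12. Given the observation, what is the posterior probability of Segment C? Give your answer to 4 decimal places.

0.3433

P(component k | x) = w_k·f_k(x) / marginal(x), where marginal(x) = Σ_j w_j·f_j(x).
Component likelihoods at x = 12:
  p_A = 0.16·(1−0.16)^11 = 0.16·0.146917 = 0.0235067
  p_B = 0.21·(1−0.21)^11 = 0.21·0.0747994 = 0.0157079
  p_C = 0.26·(1−0.26)^11 = 0.26·0.0364375 = 0.00947376
  p_D = 0.37·(1−0.37)^11 = 0.37·0.00620506 = 0.00229587
Prior × likelihood for each component:
  w_A·p_A = 0.07 × 0.0235067 = 0.00164547
  w_B·p_B = 0.19 × 0.0157079 = 0.0029845
  w_C·p_C = 0.31 × 0.00947376 = 0.00293686
  w_D·p_D = 0.43 × 0.00229587 = 0.000987225
Denominator: 0.00164547 + 0.0029845 + 0.00293686 + 0.000987225 = 0.00855406
So the posterior for Segment C is 0.00293686 / 0.00855406 ≈ 0.3433.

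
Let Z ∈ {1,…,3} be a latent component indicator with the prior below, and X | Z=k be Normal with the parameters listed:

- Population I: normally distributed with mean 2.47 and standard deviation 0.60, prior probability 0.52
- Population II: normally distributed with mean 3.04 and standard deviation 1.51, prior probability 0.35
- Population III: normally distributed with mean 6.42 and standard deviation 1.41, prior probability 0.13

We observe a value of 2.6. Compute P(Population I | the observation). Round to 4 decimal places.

0.7904

P(component k | x) = π_k·f_k(x) / marginal(x), where marginal(x) = Σ_j π_j·f_j(x).
Evaluate each component's likelihood at the observed value:
  f_I = 0.649479
  f_II = 0.253219
  f_III = 0.00720872
Weight by the priors:
  π_I·f_I = 0.52 × 0.649479 = 0.337729
  π_II·f_II = 0.35 × 0.253219 = 0.0886265
  π_III·f_III = 0.13 × 0.00720872 = 0.000937133
Marginal: 0.337729 + 0.0886265 + 0.000937133 = 0.427293
Responsibility of Population I: 0.337729 / 0.427293 ≈ 0.7904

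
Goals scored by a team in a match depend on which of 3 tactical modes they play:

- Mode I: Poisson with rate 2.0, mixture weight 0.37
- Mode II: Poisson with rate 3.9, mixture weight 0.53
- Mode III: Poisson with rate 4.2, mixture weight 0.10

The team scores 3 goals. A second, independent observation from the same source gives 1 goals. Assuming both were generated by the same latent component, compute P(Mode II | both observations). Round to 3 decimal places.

The responsibility of component k is π_k f_k(x) divided by Σ_j π_j f_j(x).
Since both observations come from the same component, the likelihood for component k is f_k(x₁)·f_k(x₂).
  f_I = [e^(−2.0)·2.0^3/3! = 0.180447] × [0.270671] = 0.0488417
  f_II = [e^(−3.9)·3.9^3/3! = 0.200122] × [0.0789435] = 0.0157983
  f_III = [e^(−4.2)·4.2^3/3! = 0.185165] × [0.0629814] = 0.011662
Unnormalised posteriors:
  π_I·f_I = 0.37 × 0.0488417 = 0.0180714
  π_II·f_II = 0.53 × 0.0157983 = 0.0083731
  π_III·f_III = 0.10 × 0.011662 = 0.0011662
Evidence: 0.0180714 + 0.0083731 + 0.0011662 = 0.0276107
P(Mode II | x₁,x₂) = 0.0083731 / 0.0276107 ≈ 0.303

0.303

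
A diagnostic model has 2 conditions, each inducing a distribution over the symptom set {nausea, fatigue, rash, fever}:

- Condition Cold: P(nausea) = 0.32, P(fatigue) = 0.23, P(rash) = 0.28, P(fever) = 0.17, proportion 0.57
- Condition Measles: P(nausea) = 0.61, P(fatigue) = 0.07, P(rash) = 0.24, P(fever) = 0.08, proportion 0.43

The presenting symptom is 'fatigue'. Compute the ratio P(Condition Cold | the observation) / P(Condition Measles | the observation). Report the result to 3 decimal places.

The posterior odds equal the prior odds times the likelihood ratio: (π_i/π_j)·(f_i(x)/f_j(x)).
Evaluate each component's likelihood at the observed value:
  p_Cold = 0.23
  p_Measles = 0.07
0.1311 / 0.0301 ≈ 4.355

4.355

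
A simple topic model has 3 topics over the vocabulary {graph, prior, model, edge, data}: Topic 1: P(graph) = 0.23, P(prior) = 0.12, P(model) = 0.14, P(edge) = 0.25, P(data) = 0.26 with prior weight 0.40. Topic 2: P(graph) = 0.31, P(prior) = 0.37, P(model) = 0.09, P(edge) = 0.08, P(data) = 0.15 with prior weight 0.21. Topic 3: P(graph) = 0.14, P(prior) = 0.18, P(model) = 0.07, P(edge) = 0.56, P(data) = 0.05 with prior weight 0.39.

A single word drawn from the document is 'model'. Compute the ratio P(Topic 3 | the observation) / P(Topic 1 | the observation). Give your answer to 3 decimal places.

0.487

Since P(k|x) ∝ π_k f_k(x), the posterior odds are π_i f_i(x) / (π_j f_j(x)).
Evaluate each component's likelihood at the observed value:
  L_1 = P(model | comp) = 0.14
  L_2 = P(model | comp) = 0.09
  L_3 = P(model | comp) = 0.07
0.0273 / 0.056 ≈ 0.487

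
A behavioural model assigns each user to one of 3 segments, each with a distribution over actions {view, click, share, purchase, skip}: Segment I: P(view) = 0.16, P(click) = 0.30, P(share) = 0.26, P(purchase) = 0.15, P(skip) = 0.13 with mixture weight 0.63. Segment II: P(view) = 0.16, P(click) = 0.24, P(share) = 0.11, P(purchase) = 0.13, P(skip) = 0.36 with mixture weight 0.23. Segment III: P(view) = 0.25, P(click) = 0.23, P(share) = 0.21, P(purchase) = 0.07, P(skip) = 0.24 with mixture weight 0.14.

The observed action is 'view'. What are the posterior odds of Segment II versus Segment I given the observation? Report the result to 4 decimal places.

Only the two components matter; the odds are (P(Z=i) f_i(x)) / (P(Z=j) f_j(x)).
Categorical probabilities:
  p_I = P(view | comp) = 0.16
  p_II = P(view | comp) = 0.16
  p_III = P(view | comp) = 0.25
0.0368 / 0.1008 ≈ 0.3651

0.3651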